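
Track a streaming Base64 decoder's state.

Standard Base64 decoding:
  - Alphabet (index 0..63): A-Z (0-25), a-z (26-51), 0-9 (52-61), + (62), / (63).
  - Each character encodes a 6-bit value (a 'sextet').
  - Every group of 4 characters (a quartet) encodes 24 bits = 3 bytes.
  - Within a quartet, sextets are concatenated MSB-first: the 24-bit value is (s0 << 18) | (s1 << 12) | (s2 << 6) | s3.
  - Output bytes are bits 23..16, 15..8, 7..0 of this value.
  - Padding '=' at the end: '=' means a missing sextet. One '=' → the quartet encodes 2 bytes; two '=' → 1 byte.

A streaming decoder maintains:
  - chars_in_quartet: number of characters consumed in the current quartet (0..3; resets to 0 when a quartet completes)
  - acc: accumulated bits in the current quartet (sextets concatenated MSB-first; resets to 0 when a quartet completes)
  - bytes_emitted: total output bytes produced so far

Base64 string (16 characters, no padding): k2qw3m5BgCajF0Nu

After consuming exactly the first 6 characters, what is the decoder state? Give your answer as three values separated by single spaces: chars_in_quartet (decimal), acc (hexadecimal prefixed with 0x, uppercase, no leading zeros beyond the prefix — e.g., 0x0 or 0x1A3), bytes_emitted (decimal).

Answer: 2 0xDE6 3

Derivation:
After char 0 ('k'=36): chars_in_quartet=1 acc=0x24 bytes_emitted=0
After char 1 ('2'=54): chars_in_quartet=2 acc=0x936 bytes_emitted=0
After char 2 ('q'=42): chars_in_quartet=3 acc=0x24DAA bytes_emitted=0
After char 3 ('w'=48): chars_in_quartet=4 acc=0x936AB0 -> emit 93 6A B0, reset; bytes_emitted=3
After char 4 ('3'=55): chars_in_quartet=1 acc=0x37 bytes_emitted=3
After char 5 ('m'=38): chars_in_quartet=2 acc=0xDE6 bytes_emitted=3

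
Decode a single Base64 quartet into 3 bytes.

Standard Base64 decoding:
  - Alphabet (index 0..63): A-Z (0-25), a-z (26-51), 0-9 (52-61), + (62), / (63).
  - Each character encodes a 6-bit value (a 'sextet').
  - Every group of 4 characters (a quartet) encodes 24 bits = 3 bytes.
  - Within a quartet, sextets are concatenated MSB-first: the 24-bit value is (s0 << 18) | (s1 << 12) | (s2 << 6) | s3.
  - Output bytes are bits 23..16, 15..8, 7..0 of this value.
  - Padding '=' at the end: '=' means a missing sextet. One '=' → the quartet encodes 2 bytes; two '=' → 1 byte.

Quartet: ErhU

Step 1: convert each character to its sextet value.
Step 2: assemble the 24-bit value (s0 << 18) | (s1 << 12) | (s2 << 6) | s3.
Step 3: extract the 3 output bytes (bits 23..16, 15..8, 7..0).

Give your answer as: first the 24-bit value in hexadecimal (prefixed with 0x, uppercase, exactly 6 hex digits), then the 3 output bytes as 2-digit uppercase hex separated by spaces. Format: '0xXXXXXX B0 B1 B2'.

Answer: 0x12B854 12 B8 54

Derivation:
Sextets: E=4, r=43, h=33, U=20
24-bit: (4<<18) | (43<<12) | (33<<6) | 20
      = 0x100000 | 0x02B000 | 0x000840 | 0x000014
      = 0x12B854
Bytes: (v>>16)&0xFF=12, (v>>8)&0xFF=B8, v&0xFF=54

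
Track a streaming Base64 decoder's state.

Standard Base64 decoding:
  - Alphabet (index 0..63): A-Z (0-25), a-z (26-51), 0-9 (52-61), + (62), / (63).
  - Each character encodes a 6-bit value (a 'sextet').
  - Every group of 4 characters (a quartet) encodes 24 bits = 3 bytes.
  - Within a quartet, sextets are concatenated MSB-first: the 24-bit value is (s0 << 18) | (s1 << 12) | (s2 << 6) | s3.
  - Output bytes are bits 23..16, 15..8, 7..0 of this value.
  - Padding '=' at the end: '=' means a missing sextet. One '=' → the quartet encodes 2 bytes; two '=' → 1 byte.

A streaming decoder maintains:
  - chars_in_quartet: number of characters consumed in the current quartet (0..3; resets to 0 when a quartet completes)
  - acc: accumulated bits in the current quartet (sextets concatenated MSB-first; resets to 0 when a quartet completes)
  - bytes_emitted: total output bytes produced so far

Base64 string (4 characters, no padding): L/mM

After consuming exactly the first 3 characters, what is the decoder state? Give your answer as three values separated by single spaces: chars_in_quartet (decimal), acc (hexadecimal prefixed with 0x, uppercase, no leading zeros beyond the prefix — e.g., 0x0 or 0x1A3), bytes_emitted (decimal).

After char 0 ('L'=11): chars_in_quartet=1 acc=0xB bytes_emitted=0
After char 1 ('/'=63): chars_in_quartet=2 acc=0x2FF bytes_emitted=0
After char 2 ('m'=38): chars_in_quartet=3 acc=0xBFE6 bytes_emitted=0

Answer: 3 0xBFE6 0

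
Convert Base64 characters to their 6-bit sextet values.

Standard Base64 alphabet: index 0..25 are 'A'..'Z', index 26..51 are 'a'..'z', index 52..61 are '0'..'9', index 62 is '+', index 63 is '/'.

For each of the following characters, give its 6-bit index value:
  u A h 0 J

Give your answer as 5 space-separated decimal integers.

Answer: 46 0 33 52 9

Derivation:
'u': a..z range, 26 + ord('u') − ord('a') = 46
'A': A..Z range, ord('A') − ord('A') = 0
'h': a..z range, 26 + ord('h') − ord('a') = 33
'0': 0..9 range, 52 + ord('0') − ord('0') = 52
'J': A..Z range, ord('J') − ord('A') = 9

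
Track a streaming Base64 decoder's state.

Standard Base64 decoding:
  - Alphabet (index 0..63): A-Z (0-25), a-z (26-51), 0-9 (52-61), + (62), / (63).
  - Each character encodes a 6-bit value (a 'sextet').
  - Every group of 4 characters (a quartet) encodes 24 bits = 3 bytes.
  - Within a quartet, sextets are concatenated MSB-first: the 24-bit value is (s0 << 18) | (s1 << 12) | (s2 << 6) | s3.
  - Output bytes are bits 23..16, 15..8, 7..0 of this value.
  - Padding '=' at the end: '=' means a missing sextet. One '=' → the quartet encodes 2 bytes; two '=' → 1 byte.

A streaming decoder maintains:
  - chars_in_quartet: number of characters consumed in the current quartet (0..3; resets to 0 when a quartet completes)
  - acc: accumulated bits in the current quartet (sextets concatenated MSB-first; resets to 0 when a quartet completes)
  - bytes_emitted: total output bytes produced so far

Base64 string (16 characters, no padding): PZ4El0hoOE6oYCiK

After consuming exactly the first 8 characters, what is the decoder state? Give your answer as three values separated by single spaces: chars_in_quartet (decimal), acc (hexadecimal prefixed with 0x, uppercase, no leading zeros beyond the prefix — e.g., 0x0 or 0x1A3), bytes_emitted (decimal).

After char 0 ('P'=15): chars_in_quartet=1 acc=0xF bytes_emitted=0
After char 1 ('Z'=25): chars_in_quartet=2 acc=0x3D9 bytes_emitted=0
After char 2 ('4'=56): chars_in_quartet=3 acc=0xF678 bytes_emitted=0
After char 3 ('E'=4): chars_in_quartet=4 acc=0x3D9E04 -> emit 3D 9E 04, reset; bytes_emitted=3
After char 4 ('l'=37): chars_in_quartet=1 acc=0x25 bytes_emitted=3
After char 5 ('0'=52): chars_in_quartet=2 acc=0x974 bytes_emitted=3
After char 6 ('h'=33): chars_in_quartet=3 acc=0x25D21 bytes_emitted=3
After char 7 ('o'=40): chars_in_quartet=4 acc=0x974868 -> emit 97 48 68, reset; bytes_emitted=6

Answer: 0 0x0 6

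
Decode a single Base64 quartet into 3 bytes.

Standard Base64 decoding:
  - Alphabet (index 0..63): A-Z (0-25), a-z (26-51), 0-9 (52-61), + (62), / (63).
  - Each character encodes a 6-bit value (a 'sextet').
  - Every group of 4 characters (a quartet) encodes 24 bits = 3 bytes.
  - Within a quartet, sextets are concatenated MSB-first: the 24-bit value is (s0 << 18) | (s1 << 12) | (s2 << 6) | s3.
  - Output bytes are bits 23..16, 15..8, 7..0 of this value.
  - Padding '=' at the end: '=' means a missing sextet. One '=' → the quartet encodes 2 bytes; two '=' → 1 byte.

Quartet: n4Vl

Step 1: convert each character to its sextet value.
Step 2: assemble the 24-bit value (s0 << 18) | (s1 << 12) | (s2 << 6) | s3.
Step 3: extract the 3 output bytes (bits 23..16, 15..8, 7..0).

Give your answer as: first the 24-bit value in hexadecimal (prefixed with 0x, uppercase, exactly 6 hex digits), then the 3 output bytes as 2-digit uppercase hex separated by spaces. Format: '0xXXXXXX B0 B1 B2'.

Sextets: n=39, 4=56, V=21, l=37
24-bit: (39<<18) | (56<<12) | (21<<6) | 37
      = 0x9C0000 | 0x038000 | 0x000540 | 0x000025
      = 0x9F8565
Bytes: (v>>16)&0xFF=9F, (v>>8)&0xFF=85, v&0xFF=65

Answer: 0x9F8565 9F 85 65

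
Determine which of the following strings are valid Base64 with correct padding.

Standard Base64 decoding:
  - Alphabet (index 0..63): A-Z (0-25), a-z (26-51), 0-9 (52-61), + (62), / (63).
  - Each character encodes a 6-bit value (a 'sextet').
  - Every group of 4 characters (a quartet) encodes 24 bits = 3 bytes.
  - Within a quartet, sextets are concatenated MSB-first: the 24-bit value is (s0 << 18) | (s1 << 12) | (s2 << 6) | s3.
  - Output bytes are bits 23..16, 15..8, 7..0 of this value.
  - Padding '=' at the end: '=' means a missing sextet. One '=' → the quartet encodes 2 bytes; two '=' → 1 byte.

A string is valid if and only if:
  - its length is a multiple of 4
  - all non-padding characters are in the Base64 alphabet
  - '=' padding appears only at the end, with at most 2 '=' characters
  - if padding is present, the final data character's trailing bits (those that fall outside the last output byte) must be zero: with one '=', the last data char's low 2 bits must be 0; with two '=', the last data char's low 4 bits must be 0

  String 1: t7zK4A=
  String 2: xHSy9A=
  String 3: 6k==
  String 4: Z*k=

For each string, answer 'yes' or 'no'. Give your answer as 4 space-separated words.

String 1: 't7zK4A=' → invalid (len=7 not mult of 4)
String 2: 'xHSy9A=' → invalid (len=7 not mult of 4)
String 3: '6k==' → invalid (bad trailing bits)
String 4: 'Z*k=' → invalid (bad char(s): ['*'])

Answer: no no no no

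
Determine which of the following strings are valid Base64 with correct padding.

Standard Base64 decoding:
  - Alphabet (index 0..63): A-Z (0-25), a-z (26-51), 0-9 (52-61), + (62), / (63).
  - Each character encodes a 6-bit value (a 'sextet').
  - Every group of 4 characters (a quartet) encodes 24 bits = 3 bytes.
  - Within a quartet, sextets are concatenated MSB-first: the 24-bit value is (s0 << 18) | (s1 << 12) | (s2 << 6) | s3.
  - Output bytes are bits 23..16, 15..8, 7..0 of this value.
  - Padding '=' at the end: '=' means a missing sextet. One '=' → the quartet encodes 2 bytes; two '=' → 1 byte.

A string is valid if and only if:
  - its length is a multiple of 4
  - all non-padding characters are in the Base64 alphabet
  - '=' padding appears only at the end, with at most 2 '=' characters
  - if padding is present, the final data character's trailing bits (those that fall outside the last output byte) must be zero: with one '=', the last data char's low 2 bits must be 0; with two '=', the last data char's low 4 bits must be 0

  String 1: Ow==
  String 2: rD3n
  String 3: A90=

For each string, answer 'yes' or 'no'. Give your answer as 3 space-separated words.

String 1: 'Ow==' → valid
String 2: 'rD3n' → valid
String 3: 'A90=' → valid

Answer: yes yes yes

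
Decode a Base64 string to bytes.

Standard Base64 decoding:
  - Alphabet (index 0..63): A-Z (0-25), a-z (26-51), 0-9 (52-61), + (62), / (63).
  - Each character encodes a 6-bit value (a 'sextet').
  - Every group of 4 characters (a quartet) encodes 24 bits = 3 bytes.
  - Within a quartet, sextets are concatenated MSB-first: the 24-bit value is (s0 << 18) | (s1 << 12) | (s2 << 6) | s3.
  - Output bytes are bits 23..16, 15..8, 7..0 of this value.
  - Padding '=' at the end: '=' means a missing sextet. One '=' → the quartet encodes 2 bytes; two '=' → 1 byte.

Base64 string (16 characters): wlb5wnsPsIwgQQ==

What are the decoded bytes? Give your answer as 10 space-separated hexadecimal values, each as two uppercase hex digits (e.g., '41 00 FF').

After char 0 ('w'=48): chars_in_quartet=1 acc=0x30 bytes_emitted=0
After char 1 ('l'=37): chars_in_quartet=2 acc=0xC25 bytes_emitted=0
After char 2 ('b'=27): chars_in_quartet=3 acc=0x3095B bytes_emitted=0
After char 3 ('5'=57): chars_in_quartet=4 acc=0xC256F9 -> emit C2 56 F9, reset; bytes_emitted=3
After char 4 ('w'=48): chars_in_quartet=1 acc=0x30 bytes_emitted=3
After char 5 ('n'=39): chars_in_quartet=2 acc=0xC27 bytes_emitted=3
After char 6 ('s'=44): chars_in_quartet=3 acc=0x309EC bytes_emitted=3
After char 7 ('P'=15): chars_in_quartet=4 acc=0xC27B0F -> emit C2 7B 0F, reset; bytes_emitted=6
After char 8 ('s'=44): chars_in_quartet=1 acc=0x2C bytes_emitted=6
After char 9 ('I'=8): chars_in_quartet=2 acc=0xB08 bytes_emitted=6
After char 10 ('w'=48): chars_in_quartet=3 acc=0x2C230 bytes_emitted=6
After char 11 ('g'=32): chars_in_quartet=4 acc=0xB08C20 -> emit B0 8C 20, reset; bytes_emitted=9
After char 12 ('Q'=16): chars_in_quartet=1 acc=0x10 bytes_emitted=9
After char 13 ('Q'=16): chars_in_quartet=2 acc=0x410 bytes_emitted=9
Padding '==': partial quartet acc=0x410 -> emit 41; bytes_emitted=10

Answer: C2 56 F9 C2 7B 0F B0 8C 20 41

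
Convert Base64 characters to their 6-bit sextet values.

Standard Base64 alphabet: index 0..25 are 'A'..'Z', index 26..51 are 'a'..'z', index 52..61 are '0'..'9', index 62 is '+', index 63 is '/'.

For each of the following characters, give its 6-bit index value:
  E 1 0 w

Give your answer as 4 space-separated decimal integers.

Answer: 4 53 52 48

Derivation:
'E': A..Z range, ord('E') − ord('A') = 4
'1': 0..9 range, 52 + ord('1') − ord('0') = 53
'0': 0..9 range, 52 + ord('0') − ord('0') = 52
'w': a..z range, 26 + ord('w') − ord('a') = 48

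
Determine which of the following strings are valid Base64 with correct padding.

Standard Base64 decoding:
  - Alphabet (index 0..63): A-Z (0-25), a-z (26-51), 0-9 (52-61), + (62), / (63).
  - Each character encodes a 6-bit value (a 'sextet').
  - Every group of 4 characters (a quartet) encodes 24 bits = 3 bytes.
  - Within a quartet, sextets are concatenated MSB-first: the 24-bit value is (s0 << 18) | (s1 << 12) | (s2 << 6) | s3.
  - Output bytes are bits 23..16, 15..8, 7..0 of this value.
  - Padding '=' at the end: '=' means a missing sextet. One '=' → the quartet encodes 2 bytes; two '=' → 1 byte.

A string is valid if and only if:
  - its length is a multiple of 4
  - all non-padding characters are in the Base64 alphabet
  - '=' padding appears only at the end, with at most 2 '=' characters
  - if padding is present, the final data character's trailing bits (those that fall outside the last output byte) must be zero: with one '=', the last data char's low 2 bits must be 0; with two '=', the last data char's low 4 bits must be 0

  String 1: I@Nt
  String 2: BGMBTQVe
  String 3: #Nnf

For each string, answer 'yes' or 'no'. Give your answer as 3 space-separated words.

String 1: 'I@Nt' → invalid (bad char(s): ['@'])
String 2: 'BGMBTQVe' → valid
String 3: '#Nnf' → invalid (bad char(s): ['#'])

Answer: no yes no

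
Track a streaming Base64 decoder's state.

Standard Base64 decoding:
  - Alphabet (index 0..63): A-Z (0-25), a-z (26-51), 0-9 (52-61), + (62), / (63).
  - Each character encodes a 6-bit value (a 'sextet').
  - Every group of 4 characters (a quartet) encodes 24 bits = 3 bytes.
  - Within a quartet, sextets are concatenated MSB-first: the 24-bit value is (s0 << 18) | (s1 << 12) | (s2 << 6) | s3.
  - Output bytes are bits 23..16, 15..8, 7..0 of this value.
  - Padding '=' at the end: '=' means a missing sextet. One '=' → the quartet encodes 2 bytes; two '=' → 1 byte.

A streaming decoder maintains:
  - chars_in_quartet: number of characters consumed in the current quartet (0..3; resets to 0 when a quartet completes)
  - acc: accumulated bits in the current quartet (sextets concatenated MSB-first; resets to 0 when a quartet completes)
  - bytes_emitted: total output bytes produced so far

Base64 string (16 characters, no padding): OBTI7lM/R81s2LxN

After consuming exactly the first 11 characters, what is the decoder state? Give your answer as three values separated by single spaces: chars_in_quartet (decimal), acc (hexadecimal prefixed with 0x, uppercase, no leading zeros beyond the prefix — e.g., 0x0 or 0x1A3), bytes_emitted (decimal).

After char 0 ('O'=14): chars_in_quartet=1 acc=0xE bytes_emitted=0
After char 1 ('B'=1): chars_in_quartet=2 acc=0x381 bytes_emitted=0
After char 2 ('T'=19): chars_in_quartet=3 acc=0xE053 bytes_emitted=0
After char 3 ('I'=8): chars_in_quartet=4 acc=0x3814C8 -> emit 38 14 C8, reset; bytes_emitted=3
After char 4 ('7'=59): chars_in_quartet=1 acc=0x3B bytes_emitted=3
After char 5 ('l'=37): chars_in_quartet=2 acc=0xEE5 bytes_emitted=3
After char 6 ('M'=12): chars_in_quartet=3 acc=0x3B94C bytes_emitted=3
After char 7 ('/'=63): chars_in_quartet=4 acc=0xEE533F -> emit EE 53 3F, reset; bytes_emitted=6
After char 8 ('R'=17): chars_in_quartet=1 acc=0x11 bytes_emitted=6
After char 9 ('8'=60): chars_in_quartet=2 acc=0x47C bytes_emitted=6
After char 10 ('1'=53): chars_in_quartet=3 acc=0x11F35 bytes_emitted=6

Answer: 3 0x11F35 6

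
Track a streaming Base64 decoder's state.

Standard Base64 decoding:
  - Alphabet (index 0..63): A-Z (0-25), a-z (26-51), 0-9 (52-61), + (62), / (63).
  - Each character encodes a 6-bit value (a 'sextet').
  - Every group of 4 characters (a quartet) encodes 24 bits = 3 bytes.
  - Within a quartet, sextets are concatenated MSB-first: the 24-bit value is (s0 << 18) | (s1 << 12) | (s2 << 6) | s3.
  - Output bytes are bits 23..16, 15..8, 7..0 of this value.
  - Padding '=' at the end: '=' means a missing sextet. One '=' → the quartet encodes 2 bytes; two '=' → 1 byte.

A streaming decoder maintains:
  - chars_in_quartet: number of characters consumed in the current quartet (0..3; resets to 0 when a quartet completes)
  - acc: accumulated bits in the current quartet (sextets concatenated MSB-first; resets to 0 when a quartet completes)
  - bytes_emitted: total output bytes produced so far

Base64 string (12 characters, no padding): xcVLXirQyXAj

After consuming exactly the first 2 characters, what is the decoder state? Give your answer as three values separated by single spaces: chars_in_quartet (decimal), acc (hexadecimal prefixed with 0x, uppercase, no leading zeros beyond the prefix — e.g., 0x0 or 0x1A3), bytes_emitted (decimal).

Answer: 2 0xC5C 0

Derivation:
After char 0 ('x'=49): chars_in_quartet=1 acc=0x31 bytes_emitted=0
After char 1 ('c'=28): chars_in_quartet=2 acc=0xC5C bytes_emitted=0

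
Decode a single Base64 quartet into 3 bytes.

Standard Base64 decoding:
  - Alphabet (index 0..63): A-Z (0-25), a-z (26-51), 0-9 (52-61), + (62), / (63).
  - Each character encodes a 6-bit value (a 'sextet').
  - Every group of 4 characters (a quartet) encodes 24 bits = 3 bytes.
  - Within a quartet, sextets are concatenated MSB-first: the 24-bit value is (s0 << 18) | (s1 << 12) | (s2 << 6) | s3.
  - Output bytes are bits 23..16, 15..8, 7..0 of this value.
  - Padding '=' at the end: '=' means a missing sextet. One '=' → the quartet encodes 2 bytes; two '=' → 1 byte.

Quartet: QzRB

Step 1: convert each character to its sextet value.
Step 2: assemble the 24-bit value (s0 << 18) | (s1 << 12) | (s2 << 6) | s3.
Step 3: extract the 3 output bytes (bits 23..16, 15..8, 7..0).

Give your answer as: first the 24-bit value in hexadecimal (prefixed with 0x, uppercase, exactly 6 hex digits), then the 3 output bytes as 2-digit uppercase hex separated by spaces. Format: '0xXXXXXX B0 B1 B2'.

Answer: 0x433441 43 34 41

Derivation:
Sextets: Q=16, z=51, R=17, B=1
24-bit: (16<<18) | (51<<12) | (17<<6) | 1
      = 0x400000 | 0x033000 | 0x000440 | 0x000001
      = 0x433441
Bytes: (v>>16)&0xFF=43, (v>>8)&0xFF=34, v&0xFF=41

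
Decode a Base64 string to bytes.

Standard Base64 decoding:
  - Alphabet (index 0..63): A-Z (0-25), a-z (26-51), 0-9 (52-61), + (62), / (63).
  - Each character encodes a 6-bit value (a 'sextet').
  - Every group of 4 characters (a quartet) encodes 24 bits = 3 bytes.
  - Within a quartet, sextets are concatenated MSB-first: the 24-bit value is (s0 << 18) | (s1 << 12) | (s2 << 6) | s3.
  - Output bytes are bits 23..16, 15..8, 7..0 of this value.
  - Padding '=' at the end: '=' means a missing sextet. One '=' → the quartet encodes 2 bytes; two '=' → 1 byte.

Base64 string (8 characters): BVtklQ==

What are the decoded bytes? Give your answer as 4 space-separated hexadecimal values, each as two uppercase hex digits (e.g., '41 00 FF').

After char 0 ('B'=1): chars_in_quartet=1 acc=0x1 bytes_emitted=0
After char 1 ('V'=21): chars_in_quartet=2 acc=0x55 bytes_emitted=0
After char 2 ('t'=45): chars_in_quartet=3 acc=0x156D bytes_emitted=0
After char 3 ('k'=36): chars_in_quartet=4 acc=0x55B64 -> emit 05 5B 64, reset; bytes_emitted=3
After char 4 ('l'=37): chars_in_quartet=1 acc=0x25 bytes_emitted=3
After char 5 ('Q'=16): chars_in_quartet=2 acc=0x950 bytes_emitted=3
Padding '==': partial quartet acc=0x950 -> emit 95; bytes_emitted=4

Answer: 05 5B 64 95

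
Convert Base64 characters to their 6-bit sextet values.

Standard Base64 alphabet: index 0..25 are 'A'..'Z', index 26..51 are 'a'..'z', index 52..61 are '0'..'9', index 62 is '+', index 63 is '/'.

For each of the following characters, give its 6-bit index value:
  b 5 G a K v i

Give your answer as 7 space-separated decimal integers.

Answer: 27 57 6 26 10 47 34

Derivation:
'b': a..z range, 26 + ord('b') − ord('a') = 27
'5': 0..9 range, 52 + ord('5') − ord('0') = 57
'G': A..Z range, ord('G') − ord('A') = 6
'a': a..z range, 26 + ord('a') − ord('a') = 26
'K': A..Z range, ord('K') − ord('A') = 10
'v': a..z range, 26 + ord('v') − ord('a') = 47
'i': a..z range, 26 + ord('i') − ord('a') = 34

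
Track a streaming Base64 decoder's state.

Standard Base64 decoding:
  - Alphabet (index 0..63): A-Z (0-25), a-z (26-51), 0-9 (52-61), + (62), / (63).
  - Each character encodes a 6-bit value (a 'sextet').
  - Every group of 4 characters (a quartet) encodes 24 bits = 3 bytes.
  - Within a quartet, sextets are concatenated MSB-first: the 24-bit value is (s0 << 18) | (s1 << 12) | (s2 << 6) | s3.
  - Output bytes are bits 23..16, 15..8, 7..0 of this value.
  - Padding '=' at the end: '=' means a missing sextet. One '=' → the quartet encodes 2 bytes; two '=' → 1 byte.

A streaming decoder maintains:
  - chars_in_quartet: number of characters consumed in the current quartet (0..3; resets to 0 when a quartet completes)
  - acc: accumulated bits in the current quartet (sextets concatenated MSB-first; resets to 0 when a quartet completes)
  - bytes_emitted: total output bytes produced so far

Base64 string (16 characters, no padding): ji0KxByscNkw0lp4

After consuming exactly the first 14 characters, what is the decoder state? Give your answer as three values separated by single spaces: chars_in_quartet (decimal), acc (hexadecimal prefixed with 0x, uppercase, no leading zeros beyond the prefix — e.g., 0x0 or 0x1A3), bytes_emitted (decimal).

Answer: 2 0xD25 9

Derivation:
After char 0 ('j'=35): chars_in_quartet=1 acc=0x23 bytes_emitted=0
After char 1 ('i'=34): chars_in_quartet=2 acc=0x8E2 bytes_emitted=0
After char 2 ('0'=52): chars_in_quartet=3 acc=0x238B4 bytes_emitted=0
After char 3 ('K'=10): chars_in_quartet=4 acc=0x8E2D0A -> emit 8E 2D 0A, reset; bytes_emitted=3
After char 4 ('x'=49): chars_in_quartet=1 acc=0x31 bytes_emitted=3
After char 5 ('B'=1): chars_in_quartet=2 acc=0xC41 bytes_emitted=3
After char 6 ('y'=50): chars_in_quartet=3 acc=0x31072 bytes_emitted=3
After char 7 ('s'=44): chars_in_quartet=4 acc=0xC41CAC -> emit C4 1C AC, reset; bytes_emitted=6
After char 8 ('c'=28): chars_in_quartet=1 acc=0x1C bytes_emitted=6
After char 9 ('N'=13): chars_in_quartet=2 acc=0x70D bytes_emitted=6
After char 10 ('k'=36): chars_in_quartet=3 acc=0x1C364 bytes_emitted=6
After char 11 ('w'=48): chars_in_quartet=4 acc=0x70D930 -> emit 70 D9 30, reset; bytes_emitted=9
After char 12 ('0'=52): chars_in_quartet=1 acc=0x34 bytes_emitted=9
After char 13 ('l'=37): chars_in_quartet=2 acc=0xD25 bytes_emitted=9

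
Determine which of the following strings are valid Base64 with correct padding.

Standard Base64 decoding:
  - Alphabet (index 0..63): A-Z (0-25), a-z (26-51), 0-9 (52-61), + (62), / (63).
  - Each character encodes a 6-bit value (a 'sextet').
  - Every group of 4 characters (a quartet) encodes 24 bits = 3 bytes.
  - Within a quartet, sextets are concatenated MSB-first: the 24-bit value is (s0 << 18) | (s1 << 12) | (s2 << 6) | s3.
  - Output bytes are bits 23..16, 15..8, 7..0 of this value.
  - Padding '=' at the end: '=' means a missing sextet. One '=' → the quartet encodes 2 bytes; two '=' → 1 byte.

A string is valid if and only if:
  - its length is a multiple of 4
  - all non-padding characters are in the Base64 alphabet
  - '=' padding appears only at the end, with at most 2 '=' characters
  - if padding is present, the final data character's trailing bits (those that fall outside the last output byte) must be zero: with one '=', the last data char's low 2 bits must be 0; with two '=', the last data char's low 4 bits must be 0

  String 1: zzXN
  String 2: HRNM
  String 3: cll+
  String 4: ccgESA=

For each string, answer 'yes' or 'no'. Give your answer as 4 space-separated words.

Answer: yes yes yes no

Derivation:
String 1: 'zzXN' → valid
String 2: 'HRNM' → valid
String 3: 'cll+' → valid
String 4: 'ccgESA=' → invalid (len=7 not mult of 4)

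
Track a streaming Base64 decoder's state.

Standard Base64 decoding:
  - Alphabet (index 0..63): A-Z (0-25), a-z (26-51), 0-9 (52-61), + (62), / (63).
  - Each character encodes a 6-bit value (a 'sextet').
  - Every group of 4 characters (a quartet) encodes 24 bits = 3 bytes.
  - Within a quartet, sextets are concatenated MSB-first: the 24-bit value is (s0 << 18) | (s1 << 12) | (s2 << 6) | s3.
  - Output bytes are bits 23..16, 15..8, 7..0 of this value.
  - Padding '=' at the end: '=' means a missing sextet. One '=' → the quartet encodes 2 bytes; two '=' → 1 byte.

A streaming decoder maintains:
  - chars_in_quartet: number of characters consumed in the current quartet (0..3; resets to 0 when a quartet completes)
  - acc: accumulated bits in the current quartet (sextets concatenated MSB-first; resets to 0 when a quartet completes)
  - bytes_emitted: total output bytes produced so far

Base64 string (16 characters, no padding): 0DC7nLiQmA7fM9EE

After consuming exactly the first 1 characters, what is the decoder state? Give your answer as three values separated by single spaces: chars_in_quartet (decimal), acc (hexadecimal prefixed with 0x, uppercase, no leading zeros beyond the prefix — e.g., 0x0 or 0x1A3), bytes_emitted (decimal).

After char 0 ('0'=52): chars_in_quartet=1 acc=0x34 bytes_emitted=0

Answer: 1 0x34 0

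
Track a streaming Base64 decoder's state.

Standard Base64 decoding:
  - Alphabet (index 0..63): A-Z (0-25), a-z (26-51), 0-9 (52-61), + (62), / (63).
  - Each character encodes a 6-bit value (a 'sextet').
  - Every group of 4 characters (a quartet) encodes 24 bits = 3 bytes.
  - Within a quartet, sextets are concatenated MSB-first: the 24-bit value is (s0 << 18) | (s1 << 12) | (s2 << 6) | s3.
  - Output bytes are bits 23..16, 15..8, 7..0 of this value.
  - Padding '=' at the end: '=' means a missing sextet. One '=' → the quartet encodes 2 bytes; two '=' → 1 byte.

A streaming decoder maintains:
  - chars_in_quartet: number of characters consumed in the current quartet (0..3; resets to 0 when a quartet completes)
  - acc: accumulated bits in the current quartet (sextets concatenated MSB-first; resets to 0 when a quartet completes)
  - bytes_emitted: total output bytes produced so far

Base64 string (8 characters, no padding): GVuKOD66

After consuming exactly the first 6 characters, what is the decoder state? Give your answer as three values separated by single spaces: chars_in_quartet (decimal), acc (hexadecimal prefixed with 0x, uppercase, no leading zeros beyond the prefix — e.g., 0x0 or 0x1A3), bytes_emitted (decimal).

Answer: 2 0x383 3

Derivation:
After char 0 ('G'=6): chars_in_quartet=1 acc=0x6 bytes_emitted=0
After char 1 ('V'=21): chars_in_quartet=2 acc=0x195 bytes_emitted=0
After char 2 ('u'=46): chars_in_quartet=3 acc=0x656E bytes_emitted=0
After char 3 ('K'=10): chars_in_quartet=4 acc=0x195B8A -> emit 19 5B 8A, reset; bytes_emitted=3
After char 4 ('O'=14): chars_in_quartet=1 acc=0xE bytes_emitted=3
After char 5 ('D'=3): chars_in_quartet=2 acc=0x383 bytes_emitted=3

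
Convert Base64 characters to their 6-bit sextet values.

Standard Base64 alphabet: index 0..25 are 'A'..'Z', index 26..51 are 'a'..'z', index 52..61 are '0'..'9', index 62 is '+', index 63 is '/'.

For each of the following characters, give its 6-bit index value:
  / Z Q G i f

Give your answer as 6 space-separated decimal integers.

Answer: 63 25 16 6 34 31

Derivation:
'/': index 63
'Z': A..Z range, ord('Z') − ord('A') = 25
'Q': A..Z range, ord('Q') − ord('A') = 16
'G': A..Z range, ord('G') − ord('A') = 6
'i': a..z range, 26 + ord('i') − ord('a') = 34
'f': a..z range, 26 + ord('f') − ord('a') = 31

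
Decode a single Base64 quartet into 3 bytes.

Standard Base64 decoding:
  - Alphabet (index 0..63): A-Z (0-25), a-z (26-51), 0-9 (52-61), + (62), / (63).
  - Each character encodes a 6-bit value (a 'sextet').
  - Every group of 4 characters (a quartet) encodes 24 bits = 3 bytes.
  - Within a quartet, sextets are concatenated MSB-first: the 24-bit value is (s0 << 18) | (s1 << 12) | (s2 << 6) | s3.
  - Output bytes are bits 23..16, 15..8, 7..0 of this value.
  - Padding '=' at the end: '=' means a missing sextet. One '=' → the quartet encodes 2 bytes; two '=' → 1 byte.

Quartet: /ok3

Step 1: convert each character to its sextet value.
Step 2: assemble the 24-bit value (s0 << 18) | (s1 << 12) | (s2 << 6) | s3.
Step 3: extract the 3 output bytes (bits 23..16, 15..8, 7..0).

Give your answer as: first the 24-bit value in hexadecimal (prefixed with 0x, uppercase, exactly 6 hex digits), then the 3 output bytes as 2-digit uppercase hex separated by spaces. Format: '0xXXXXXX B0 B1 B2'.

Sextets: /=63, o=40, k=36, 3=55
24-bit: (63<<18) | (40<<12) | (36<<6) | 55
      = 0xFC0000 | 0x028000 | 0x000900 | 0x000037
      = 0xFE8937
Bytes: (v>>16)&0xFF=FE, (v>>8)&0xFF=89, v&0xFF=37

Answer: 0xFE8937 FE 89 37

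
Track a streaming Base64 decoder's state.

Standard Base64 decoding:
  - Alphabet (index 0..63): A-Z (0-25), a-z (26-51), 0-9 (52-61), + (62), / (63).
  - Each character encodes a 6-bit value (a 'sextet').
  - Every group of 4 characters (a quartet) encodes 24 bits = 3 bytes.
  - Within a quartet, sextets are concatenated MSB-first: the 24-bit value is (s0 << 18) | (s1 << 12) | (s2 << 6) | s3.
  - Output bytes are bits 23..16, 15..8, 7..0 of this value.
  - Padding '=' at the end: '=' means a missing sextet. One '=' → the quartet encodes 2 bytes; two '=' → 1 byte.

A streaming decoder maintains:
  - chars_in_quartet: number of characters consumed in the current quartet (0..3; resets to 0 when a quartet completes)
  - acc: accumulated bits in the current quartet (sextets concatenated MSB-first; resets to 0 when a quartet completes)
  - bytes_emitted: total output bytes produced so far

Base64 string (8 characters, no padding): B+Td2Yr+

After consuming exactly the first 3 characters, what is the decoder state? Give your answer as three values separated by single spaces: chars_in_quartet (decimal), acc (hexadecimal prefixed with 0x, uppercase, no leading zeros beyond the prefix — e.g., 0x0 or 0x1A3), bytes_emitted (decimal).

Answer: 3 0x1F93 0

Derivation:
After char 0 ('B'=1): chars_in_quartet=1 acc=0x1 bytes_emitted=0
After char 1 ('+'=62): chars_in_quartet=2 acc=0x7E bytes_emitted=0
After char 2 ('T'=19): chars_in_quartet=3 acc=0x1F93 bytes_emitted=0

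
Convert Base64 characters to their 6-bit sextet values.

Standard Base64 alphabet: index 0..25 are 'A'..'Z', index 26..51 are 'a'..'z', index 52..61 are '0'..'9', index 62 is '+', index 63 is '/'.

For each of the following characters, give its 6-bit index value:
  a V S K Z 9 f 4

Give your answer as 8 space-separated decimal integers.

'a': a..z range, 26 + ord('a') − ord('a') = 26
'V': A..Z range, ord('V') − ord('A') = 21
'S': A..Z range, ord('S') − ord('A') = 18
'K': A..Z range, ord('K') − ord('A') = 10
'Z': A..Z range, ord('Z') − ord('A') = 25
'9': 0..9 range, 52 + ord('9') − ord('0') = 61
'f': a..z range, 26 + ord('f') − ord('a') = 31
'4': 0..9 range, 52 + ord('4') − ord('0') = 56

Answer: 26 21 18 10 25 61 31 56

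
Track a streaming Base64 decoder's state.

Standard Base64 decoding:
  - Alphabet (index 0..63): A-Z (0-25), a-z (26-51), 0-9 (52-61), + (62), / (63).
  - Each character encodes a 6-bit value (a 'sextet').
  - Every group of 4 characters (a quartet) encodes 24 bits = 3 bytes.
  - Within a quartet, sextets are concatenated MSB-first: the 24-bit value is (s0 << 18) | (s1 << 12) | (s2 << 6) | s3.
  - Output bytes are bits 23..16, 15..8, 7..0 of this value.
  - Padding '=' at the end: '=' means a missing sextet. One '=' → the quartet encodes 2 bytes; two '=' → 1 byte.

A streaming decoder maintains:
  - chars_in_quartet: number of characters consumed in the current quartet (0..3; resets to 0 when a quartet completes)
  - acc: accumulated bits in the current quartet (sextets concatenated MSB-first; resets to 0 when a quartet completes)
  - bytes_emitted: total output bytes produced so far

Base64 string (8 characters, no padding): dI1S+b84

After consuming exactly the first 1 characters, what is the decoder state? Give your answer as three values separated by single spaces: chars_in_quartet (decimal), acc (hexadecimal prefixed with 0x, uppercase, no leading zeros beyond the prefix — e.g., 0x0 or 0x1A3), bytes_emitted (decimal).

After char 0 ('d'=29): chars_in_quartet=1 acc=0x1D bytes_emitted=0

Answer: 1 0x1D 0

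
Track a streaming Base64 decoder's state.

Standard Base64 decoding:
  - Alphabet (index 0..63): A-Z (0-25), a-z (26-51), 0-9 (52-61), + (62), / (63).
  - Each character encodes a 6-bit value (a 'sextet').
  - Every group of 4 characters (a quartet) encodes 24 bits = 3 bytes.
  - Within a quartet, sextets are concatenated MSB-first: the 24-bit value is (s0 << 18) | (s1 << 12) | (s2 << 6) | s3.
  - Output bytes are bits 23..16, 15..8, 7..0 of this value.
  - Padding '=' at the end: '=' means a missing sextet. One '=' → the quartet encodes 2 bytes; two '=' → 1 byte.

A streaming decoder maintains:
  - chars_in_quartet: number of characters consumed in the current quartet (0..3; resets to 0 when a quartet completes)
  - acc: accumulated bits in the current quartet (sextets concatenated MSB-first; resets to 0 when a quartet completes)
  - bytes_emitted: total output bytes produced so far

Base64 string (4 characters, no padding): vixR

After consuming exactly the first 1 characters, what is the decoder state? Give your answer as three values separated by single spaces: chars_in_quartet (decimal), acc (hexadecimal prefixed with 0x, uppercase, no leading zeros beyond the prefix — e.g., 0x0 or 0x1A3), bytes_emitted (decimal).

After char 0 ('v'=47): chars_in_quartet=1 acc=0x2F bytes_emitted=0

Answer: 1 0x2F 0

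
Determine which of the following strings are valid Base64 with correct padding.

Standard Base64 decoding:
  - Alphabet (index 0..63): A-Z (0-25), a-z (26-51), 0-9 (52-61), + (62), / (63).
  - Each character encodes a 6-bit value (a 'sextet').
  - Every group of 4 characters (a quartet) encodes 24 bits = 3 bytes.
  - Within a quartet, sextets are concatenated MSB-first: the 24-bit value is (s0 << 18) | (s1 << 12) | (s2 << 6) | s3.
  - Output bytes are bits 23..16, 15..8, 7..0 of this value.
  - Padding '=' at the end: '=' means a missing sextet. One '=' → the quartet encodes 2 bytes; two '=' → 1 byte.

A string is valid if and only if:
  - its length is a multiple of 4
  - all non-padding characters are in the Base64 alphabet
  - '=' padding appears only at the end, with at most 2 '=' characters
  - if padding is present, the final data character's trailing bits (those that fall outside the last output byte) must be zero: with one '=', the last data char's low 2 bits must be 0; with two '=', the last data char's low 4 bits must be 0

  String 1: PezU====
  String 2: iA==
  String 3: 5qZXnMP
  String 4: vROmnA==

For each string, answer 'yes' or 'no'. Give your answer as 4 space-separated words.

Answer: no yes no yes

Derivation:
String 1: 'PezU====' → invalid (4 pad chars (max 2))
String 2: 'iA==' → valid
String 3: '5qZXnMP' → invalid (len=7 not mult of 4)
String 4: 'vROmnA==' → valid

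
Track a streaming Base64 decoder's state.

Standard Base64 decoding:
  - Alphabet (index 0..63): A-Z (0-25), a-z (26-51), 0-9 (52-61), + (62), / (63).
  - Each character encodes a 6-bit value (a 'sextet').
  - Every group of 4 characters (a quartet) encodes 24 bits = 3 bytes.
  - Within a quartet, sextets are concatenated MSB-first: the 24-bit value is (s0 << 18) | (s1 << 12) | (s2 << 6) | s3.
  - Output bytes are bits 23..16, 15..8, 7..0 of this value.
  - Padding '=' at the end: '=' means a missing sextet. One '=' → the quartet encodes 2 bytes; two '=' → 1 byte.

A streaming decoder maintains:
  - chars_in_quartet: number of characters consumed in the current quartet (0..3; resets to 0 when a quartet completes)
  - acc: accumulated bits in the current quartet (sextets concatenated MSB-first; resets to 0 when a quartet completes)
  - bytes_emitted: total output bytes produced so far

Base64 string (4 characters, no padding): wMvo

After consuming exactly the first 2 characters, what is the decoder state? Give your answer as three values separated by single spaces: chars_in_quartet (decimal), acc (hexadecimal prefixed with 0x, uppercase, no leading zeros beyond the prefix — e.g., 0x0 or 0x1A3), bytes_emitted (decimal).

Answer: 2 0xC0C 0

Derivation:
After char 0 ('w'=48): chars_in_quartet=1 acc=0x30 bytes_emitted=0
After char 1 ('M'=12): chars_in_quartet=2 acc=0xC0C bytes_emitted=0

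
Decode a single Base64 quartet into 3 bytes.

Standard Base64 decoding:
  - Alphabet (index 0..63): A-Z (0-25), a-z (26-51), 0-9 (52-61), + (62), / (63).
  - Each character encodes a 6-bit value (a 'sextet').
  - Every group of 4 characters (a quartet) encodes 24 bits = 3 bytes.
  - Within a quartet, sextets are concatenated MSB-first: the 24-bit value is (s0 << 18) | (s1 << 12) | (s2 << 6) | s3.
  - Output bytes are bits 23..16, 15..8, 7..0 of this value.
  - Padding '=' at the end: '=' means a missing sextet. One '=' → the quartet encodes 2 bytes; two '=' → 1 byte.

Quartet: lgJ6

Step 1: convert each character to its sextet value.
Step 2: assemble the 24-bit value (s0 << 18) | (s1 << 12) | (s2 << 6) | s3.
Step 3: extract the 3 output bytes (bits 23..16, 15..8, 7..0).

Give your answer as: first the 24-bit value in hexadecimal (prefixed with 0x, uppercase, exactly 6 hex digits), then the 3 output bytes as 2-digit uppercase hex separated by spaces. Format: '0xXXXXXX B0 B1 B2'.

Sextets: l=37, g=32, J=9, 6=58
24-bit: (37<<18) | (32<<12) | (9<<6) | 58
      = 0x940000 | 0x020000 | 0x000240 | 0x00003A
      = 0x96027A
Bytes: (v>>16)&0xFF=96, (v>>8)&0xFF=02, v&0xFF=7A

Answer: 0x96027A 96 02 7A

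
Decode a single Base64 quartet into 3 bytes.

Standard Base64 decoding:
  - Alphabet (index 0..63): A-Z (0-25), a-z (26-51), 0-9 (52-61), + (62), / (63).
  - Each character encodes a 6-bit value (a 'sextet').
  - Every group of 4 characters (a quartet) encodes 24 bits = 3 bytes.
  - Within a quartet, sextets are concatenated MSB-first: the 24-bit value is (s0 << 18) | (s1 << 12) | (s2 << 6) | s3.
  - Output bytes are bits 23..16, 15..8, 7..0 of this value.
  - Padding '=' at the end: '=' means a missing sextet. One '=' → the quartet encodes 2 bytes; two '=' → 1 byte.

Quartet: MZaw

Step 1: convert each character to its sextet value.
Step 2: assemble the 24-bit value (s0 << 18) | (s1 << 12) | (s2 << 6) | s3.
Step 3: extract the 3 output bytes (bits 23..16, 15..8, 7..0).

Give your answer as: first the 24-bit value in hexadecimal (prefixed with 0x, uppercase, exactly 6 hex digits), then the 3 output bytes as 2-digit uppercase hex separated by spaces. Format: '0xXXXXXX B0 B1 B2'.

Answer: 0x3196B0 31 96 B0

Derivation:
Sextets: M=12, Z=25, a=26, w=48
24-bit: (12<<18) | (25<<12) | (26<<6) | 48
      = 0x300000 | 0x019000 | 0x000680 | 0x000030
      = 0x3196B0
Bytes: (v>>16)&0xFF=31, (v>>8)&0xFF=96, v&0xFF=B0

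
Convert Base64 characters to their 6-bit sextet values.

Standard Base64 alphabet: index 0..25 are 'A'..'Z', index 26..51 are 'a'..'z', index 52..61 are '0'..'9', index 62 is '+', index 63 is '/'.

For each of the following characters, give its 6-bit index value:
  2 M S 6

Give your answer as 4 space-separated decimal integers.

Answer: 54 12 18 58

Derivation:
'2': 0..9 range, 52 + ord('2') − ord('0') = 54
'M': A..Z range, ord('M') − ord('A') = 12
'S': A..Z range, ord('S') − ord('A') = 18
'6': 0..9 range, 52 + ord('6') − ord('0') = 58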